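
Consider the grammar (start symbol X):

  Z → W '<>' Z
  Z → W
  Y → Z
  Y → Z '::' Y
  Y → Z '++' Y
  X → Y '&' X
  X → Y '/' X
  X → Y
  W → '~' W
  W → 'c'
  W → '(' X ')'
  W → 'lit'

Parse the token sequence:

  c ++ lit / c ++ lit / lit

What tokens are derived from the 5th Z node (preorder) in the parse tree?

lit

[X [Y [Z [W c]] ++ [Y [Z [W lit]]]] / [X [Y [Z [W c]] ++ [Y [Z [W lit]]]] / [X [Y [Z [W lit]]]]]]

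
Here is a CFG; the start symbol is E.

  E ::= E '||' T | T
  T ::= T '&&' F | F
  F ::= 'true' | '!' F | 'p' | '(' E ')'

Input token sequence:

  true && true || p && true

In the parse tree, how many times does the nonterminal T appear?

4

[E [E [T [T [F true]] && [F true]]] || [T [T [F p]] && [F true]]]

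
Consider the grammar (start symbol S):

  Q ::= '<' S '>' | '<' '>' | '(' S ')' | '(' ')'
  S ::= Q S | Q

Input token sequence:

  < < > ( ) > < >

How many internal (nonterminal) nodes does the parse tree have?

8

[S [Q < [S [Q < >] [S [Q ( )]]] >] [S [Q < >]]]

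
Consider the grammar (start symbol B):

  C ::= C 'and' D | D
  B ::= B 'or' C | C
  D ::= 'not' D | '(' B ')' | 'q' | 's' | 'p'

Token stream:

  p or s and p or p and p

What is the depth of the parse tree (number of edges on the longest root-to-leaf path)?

5

[B [B [B [C [D p]]] or [C [C [D s]] and [D p]]] or [C [C [D p]] and [D p]]]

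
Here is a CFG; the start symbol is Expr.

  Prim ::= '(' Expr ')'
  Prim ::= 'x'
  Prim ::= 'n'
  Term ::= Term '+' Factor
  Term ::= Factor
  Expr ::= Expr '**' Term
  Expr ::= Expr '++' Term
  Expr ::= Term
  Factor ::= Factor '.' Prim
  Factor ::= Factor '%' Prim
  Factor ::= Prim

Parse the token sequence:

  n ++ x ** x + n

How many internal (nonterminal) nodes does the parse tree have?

15

[Expr [Expr [Expr [Term [Factor [Prim n]]]] ++ [Term [Factor [Prim x]]]] ** [Term [Term [Factor [Prim x]]] + [Factor [Prim n]]]]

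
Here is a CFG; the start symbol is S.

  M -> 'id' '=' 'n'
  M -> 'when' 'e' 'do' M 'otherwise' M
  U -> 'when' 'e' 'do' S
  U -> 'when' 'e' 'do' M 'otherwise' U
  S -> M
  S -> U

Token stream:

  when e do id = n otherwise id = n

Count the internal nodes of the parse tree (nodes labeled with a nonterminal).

4

[S [M when e do [M id = n] otherwise [M id = n]]]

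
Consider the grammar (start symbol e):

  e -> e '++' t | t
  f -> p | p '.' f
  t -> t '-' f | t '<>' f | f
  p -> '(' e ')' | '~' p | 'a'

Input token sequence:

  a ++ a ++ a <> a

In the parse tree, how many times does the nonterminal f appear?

4

[e [e [e [t [f [p a]]]] ++ [t [f [p a]]]] ++ [t [t [f [p a]]] <> [f [p a]]]]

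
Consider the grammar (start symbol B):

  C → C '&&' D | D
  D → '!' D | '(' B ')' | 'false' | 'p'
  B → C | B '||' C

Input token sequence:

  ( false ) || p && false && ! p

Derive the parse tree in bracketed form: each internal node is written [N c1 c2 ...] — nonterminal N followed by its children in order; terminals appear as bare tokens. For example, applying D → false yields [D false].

[B [B [C [D ( [B [C [D false]]] )]]] || [C [C [C [D p]] && [D false]] && [D ! [D p]]]]

B
B || C
C || C
D || C
( B ) || C
( C ) || C
( D ) || C
( false ) || C
( false ) || C && D
( false ) || C && D && D
( false ) || D && D && D
( false ) || p && D && D
( false ) || p && false && D
( false ) || p && false && ! D
( false ) || p && false && ! p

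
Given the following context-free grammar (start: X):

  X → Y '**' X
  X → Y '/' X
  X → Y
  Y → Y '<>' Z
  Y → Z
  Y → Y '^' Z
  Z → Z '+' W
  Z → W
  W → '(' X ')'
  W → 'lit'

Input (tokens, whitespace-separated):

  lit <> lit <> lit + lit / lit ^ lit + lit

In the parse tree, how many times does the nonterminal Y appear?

[X [Y [Y [Y [Z [W lit]]] <> [Z [W lit]]] <> [Z [Z [W lit]] + [W lit]]] / [X [Y [Y [Z [W lit]]] ^ [Z [Z [W lit]] + [W lit]]]]]

5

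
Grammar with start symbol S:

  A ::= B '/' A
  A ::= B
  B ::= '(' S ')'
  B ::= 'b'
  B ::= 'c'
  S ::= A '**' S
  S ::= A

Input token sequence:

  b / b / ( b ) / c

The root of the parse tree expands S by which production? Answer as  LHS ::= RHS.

[S [A [B b] / [A [B b] / [A [B ( [S [A [B b]]] )] / [A [B c]]]]]]

S ::= A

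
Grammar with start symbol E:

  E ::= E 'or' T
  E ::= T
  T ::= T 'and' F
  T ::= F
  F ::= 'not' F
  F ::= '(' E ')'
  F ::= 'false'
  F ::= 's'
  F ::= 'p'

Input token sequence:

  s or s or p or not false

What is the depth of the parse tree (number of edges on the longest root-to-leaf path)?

[E [E [E [E [T [F s]]] or [T [F s]]] or [T [F p]]] or [T [F not [F false]]]]

6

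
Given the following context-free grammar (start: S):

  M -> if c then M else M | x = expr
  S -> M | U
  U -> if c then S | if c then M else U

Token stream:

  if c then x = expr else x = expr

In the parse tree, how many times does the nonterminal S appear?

1

[S [M if c then [M x = expr] else [M x = expr]]]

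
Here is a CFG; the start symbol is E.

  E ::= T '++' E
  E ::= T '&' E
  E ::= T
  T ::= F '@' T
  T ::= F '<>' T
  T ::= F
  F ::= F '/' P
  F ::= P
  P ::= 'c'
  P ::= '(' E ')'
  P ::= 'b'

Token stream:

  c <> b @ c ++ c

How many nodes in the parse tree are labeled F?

[E [T [F [P c]] <> [T [F [P b]] @ [T [F [P c]]]]] ++ [E [T [F [P c]]]]]

4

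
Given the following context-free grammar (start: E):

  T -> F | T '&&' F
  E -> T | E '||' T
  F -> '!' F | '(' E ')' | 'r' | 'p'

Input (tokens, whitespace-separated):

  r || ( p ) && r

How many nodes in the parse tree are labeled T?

4

[E [E [T [F r]]] || [T [T [F ( [E [T [F p]]] )]] && [F r]]]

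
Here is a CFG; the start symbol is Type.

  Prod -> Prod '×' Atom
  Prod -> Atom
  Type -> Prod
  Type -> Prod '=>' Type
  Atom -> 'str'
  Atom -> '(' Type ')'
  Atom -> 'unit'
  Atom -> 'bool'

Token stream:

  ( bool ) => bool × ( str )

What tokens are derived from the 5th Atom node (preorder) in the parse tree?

str

[Type [Prod [Atom ( [Type [Prod [Atom bool]]] )]] => [Type [Prod [Prod [Atom bool]] × [Atom ( [Type [Prod [Atom str]]] )]]]]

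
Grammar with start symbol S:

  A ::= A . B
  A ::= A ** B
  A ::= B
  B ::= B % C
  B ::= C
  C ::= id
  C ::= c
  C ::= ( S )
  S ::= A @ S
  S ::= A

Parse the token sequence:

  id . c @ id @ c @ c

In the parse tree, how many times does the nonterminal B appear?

5

[S [A [A [B [C id]]] . [B [C c]]] @ [S [A [B [C id]]] @ [S [A [B [C c]]] @ [S [A [B [C c]]]]]]]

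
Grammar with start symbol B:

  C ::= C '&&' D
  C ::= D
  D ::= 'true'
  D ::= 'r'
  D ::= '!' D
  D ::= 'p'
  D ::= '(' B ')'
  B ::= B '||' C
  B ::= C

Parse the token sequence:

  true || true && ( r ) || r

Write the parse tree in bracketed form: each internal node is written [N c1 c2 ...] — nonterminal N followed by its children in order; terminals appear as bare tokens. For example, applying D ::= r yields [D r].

B
B || C
B || C || C
C || C || C
D || C || C
true || C || C
true || C && D || C
true || D && D || C
true || true && D || C
true || true && ( B ) || C
true || true && ( C ) || C
true || true && ( D ) || C
true || true && ( r ) || C
true || true && ( r ) || D
true || true && ( r ) || r

[B [B [B [C [D true]]] || [C [C [D true]] && [D ( [B [C [D r]]] )]]] || [C [D r]]]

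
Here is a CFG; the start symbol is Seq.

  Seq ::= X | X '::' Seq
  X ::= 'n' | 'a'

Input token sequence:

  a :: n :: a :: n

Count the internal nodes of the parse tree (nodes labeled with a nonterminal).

[Seq [X a] :: [Seq [X n] :: [Seq [X a] :: [Seq [X n]]]]]

8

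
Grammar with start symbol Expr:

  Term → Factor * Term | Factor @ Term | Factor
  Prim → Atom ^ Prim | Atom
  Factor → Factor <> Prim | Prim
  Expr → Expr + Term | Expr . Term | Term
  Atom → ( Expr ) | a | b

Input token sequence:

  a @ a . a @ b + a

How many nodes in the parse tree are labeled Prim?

5

[Expr [Expr [Expr [Term [Factor [Prim [Atom a]]] @ [Term [Factor [Prim [Atom a]]]]]] . [Term [Factor [Prim [Atom a]]] @ [Term [Factor [Prim [Atom b]]]]]] + [Term [Factor [Prim [Atom a]]]]]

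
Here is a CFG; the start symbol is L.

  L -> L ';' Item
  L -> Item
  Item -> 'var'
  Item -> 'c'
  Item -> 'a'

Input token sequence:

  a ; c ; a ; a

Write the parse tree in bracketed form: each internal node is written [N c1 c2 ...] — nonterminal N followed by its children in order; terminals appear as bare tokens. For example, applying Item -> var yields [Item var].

[L [L [L [L [Item a]] ; [Item c]] ; [Item a]] ; [Item a]]

L
L ; Item
L ; Item ; Item
L ; Item ; Item ; Item
Item ; Item ; Item ; Item
a ; Item ; Item ; Item
a ; c ; Item ; Item
a ; c ; a ; Item
a ; c ; a ; a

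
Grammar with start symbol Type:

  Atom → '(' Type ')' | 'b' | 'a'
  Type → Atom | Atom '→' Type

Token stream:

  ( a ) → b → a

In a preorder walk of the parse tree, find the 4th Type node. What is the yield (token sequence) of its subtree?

a

[Type [Atom ( [Type [Atom a]] )] → [Type [Atom b] → [Type [Atom a]]]]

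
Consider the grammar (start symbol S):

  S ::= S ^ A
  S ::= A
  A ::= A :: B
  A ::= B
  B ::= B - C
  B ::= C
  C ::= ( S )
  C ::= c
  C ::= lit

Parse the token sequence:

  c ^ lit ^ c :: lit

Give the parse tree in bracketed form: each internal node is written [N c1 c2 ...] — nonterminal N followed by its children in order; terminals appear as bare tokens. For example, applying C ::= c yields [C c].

[S [S [S [A [B [C c]]]] ^ [A [B [C lit]]]] ^ [A [A [B [C c]]] :: [B [C lit]]]]

S
S ^ A
S ^ A ^ A
A ^ A ^ A
B ^ A ^ A
C ^ A ^ A
c ^ A ^ A
c ^ B ^ A
c ^ C ^ A
c ^ lit ^ A
c ^ lit ^ A :: B
c ^ lit ^ B :: B
c ^ lit ^ C :: B
c ^ lit ^ c :: B
c ^ lit ^ c :: C
c ^ lit ^ c :: lit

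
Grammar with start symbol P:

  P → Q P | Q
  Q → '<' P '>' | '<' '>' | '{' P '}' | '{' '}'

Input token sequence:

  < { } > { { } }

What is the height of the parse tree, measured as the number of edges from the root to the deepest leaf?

[P [Q < [P [Q { }]] >] [P [Q { [P [Q { }]] }]]]

5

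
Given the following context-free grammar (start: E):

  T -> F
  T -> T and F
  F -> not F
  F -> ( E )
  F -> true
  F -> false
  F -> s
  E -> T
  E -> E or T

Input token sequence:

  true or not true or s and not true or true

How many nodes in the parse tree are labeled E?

4

[E [E [E [E [T [F true]]] or [T [F not [F true]]]] or [T [T [F s]] and [F not [F true]]]] or [T [F true]]]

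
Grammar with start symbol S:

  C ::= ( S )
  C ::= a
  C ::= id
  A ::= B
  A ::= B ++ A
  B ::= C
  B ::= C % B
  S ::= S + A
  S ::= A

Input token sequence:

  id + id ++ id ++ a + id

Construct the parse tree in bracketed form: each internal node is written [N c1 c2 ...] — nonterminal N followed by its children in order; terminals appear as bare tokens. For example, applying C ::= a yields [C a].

[S [S [S [A [B [C id]]]] + [A [B [C id]] ++ [A [B [C id]] ++ [A [B [C a]]]]]] + [A [B [C id]]]]

S
S + A
S + A + A
A + A + A
B + A + A
C + A + A
id + A + A
id + B ++ A + A
id + C ++ A + A
id + id ++ A + A
id + id ++ B ++ A + A
id + id ++ C ++ A + A
id + id ++ id ++ A + A
id + id ++ id ++ B + A
id + id ++ id ++ C + A
id + id ++ id ++ a + A
id + id ++ id ++ a + B
id + id ++ id ++ a + C
id + id ++ id ++ a + id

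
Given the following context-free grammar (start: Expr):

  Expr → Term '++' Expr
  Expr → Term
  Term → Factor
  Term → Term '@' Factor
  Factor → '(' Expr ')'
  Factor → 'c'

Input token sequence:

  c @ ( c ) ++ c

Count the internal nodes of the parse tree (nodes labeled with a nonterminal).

11

[Expr [Term [Term [Factor c]] @ [Factor ( [Expr [Term [Factor c]]] )]] ++ [Expr [Term [Factor c]]]]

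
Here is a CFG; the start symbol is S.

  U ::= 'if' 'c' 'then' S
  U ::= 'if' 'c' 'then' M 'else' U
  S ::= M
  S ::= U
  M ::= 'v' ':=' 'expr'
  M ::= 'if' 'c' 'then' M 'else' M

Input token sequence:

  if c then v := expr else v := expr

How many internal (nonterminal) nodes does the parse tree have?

[S [M if c then [M v := expr] else [M v := expr]]]

4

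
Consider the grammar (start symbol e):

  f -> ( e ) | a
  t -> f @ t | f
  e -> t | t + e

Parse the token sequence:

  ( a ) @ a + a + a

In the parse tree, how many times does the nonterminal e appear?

4

[e [t [f ( [e [t [f a]]] )] @ [t [f a]]] + [e [t [f a]] + [e [t [f a]]]]]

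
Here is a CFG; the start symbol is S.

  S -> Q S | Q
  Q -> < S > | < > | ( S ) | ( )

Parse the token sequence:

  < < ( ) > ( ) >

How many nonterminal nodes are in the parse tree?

[S [Q < [S [Q < [S [Q ( )]] >] [S [Q ( )]]] >]]

8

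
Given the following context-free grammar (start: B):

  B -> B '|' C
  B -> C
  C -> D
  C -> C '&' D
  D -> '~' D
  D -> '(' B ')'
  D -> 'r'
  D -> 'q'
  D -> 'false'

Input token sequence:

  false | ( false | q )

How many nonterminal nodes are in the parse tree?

12

[B [B [C [D false]]] | [C [D ( [B [B [C [D false]]] | [C [D q]]] )]]]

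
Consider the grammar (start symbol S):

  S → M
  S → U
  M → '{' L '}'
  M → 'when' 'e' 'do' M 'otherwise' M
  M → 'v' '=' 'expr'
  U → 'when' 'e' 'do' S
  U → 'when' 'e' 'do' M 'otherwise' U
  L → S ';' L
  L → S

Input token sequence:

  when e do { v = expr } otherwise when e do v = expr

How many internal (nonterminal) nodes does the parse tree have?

9

[S [U when e do [M { [L [S [M v = expr]]] }] otherwise [U when e do [S [M v = expr]]]]]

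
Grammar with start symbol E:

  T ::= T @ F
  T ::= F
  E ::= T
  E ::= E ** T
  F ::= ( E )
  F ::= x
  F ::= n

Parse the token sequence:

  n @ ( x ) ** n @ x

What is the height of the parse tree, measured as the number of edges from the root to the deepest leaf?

7

[E [E [T [T [F n]] @ [F ( [E [T [F x]]] )]]] ** [T [T [F n]] @ [F x]]]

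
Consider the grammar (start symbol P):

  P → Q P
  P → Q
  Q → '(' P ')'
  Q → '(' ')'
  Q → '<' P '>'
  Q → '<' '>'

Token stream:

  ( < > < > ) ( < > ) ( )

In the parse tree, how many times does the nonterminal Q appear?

6

[P [Q ( [P [Q < >] [P [Q < >]]] )] [P [Q ( [P [Q < >]] )] [P [Q ( )]]]]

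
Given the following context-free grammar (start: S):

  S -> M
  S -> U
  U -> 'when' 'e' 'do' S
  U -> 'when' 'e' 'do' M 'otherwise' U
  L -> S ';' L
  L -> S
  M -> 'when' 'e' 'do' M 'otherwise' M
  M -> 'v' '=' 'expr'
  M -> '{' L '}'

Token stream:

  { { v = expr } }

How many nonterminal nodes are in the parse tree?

8

[S [M { [L [S [M { [L [S [M v = expr]]] }]]] }]]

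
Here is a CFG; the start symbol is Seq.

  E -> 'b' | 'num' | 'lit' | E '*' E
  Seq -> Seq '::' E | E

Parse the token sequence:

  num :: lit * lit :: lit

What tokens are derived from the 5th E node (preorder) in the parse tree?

[Seq [Seq [Seq [E num]] :: [E [E lit] * [E lit]]] :: [E lit]]

lit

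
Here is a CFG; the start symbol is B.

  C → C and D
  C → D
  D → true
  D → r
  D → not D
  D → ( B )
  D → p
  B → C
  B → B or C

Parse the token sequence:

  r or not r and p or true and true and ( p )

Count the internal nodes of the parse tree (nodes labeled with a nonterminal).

[B [B [B [C [D r]]] or [C [C [D not [D r]]] and [D p]]] or [C [C [C [D true]] and [D true]] and [D ( [B [C [D p]]] )]]]

19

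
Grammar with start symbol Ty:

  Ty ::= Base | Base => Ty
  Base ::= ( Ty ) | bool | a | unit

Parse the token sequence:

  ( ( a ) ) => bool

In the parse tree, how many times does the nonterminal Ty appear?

4

[Ty [Base ( [Ty [Base ( [Ty [Base a]] )]] )] => [Ty [Base bool]]]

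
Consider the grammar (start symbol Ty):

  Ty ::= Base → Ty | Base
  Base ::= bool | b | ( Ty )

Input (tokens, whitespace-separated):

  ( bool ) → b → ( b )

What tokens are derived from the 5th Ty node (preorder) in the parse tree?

[Ty [Base ( [Ty [Base bool]] )] → [Ty [Base b] → [Ty [Base ( [Ty [Base b]] )]]]]

b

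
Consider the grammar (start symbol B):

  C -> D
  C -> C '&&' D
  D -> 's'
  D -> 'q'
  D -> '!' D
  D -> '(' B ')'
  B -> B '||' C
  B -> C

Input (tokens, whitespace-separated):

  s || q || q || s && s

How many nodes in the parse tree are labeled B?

[B [B [B [B [C [D s]]] || [C [D q]]] || [C [D q]]] || [C [C [D s]] && [D s]]]

4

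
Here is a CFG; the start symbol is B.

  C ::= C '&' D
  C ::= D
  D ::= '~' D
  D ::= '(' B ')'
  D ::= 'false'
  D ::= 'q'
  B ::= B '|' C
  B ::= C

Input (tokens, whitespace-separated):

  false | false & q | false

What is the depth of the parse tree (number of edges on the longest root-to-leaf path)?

[B [B [B [C [D false]]] | [C [C [D false]] & [D q]]] | [C [D false]]]

5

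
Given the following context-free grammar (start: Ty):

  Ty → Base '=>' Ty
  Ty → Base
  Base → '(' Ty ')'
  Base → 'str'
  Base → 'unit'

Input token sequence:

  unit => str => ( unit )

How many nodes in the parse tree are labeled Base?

4

[Ty [Base unit] => [Ty [Base str] => [Ty [Base ( [Ty [Base unit]] )]]]]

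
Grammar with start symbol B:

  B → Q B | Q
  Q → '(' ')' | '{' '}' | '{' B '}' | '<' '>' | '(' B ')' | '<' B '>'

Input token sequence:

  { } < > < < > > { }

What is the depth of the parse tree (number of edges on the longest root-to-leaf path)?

[B [Q { }] [B [Q < >] [B [Q < [B [Q < >]] >] [B [Q { }]]]]]

6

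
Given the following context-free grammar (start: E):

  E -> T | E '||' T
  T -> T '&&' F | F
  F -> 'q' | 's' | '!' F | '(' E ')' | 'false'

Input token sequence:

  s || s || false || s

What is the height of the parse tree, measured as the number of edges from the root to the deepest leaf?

6

[E [E [E [E [T [F s]]] || [T [F s]]] || [T [F false]]] || [T [F s]]]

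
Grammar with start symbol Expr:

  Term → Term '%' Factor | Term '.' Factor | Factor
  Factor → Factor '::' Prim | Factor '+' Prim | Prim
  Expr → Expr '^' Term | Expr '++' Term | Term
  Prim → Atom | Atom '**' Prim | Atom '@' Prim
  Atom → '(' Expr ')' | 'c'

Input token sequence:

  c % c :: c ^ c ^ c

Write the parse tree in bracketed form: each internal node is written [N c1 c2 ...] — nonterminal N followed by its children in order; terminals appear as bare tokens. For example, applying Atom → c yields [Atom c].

[Expr [Expr [Expr [Term [Term [Factor [Prim [Atom c]]]] % [Factor [Factor [Prim [Atom c]]] :: [Prim [Atom c]]]]] ^ [Term [Factor [Prim [Atom c]]]]] ^ [Term [Factor [Prim [Atom c]]]]]

Expr
Expr ^ Term
Expr ^ Term ^ Term
Term ^ Term ^ Term
Term % Factor ^ Term ^ Term
Factor % Factor ^ Term ^ Term
Prim % Factor ^ Term ^ Term
Atom % Factor ^ Term ^ Term
c % Factor ^ Term ^ Term
c % Factor :: Prim ^ Term ^ Term
c % Prim :: Prim ^ Term ^ Term
c % Atom :: Prim ^ Term ^ Term
c % c :: Prim ^ Term ^ Term
c % c :: Atom ^ Term ^ Term
c % c :: c ^ Term ^ Term
c % c :: c ^ Factor ^ Term
c % c :: c ^ Prim ^ Term
c % c :: c ^ Atom ^ Term
c % c :: c ^ c ^ Term
c % c :: c ^ c ^ Factor
c % c :: c ^ c ^ Prim
c % c :: c ^ c ^ Atom
c % c :: c ^ c ^ c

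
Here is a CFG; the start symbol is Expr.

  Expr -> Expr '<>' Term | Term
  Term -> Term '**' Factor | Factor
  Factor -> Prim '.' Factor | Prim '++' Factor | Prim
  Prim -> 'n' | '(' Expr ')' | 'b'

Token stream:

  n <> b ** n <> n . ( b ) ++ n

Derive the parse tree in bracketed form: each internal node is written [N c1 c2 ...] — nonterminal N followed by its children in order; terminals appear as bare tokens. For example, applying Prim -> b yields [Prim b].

[Expr [Expr [Expr [Term [Factor [Prim n]]]] <> [Term [Term [Factor [Prim b]]] ** [Factor [Prim n]]]] <> [Term [Factor [Prim n] . [Factor [Prim ( [Expr [Term [Factor [Prim b]]]] )] ++ [Factor [Prim n]]]]]]

Expr
Expr <> Term
Expr <> Term <> Term
Term <> Term <> Term
Factor <> Term <> Term
Prim <> Term <> Term
n <> Term <> Term
n <> Term ** Factor <> Term
n <> Factor ** Factor <> Term
n <> Prim ** Factor <> Term
n <> b ** Factor <> Term
n <> b ** Prim <> Term
n <> b ** n <> Term
n <> b ** n <> Factor
n <> b ** n <> Prim . Factor
n <> b ** n <> n . Factor
n <> b ** n <> n . Prim ++ Factor
n <> b ** n <> n . ( Expr ) ++ Factor
n <> b ** n <> n . ( Term ) ++ Factor
n <> b ** n <> n . ( Factor ) ++ Factor
n <> b ** n <> n . ( Prim ) ++ Factor
n <> b ** n <> n . ( b ) ++ Factor
n <> b ** n <> n . ( b ) ++ Prim
n <> b ** n <> n . ( b ) ++ n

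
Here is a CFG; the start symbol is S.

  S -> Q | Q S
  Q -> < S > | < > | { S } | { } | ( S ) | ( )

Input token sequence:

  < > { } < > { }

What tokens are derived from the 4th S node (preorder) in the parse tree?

{ }

[S [Q < >] [S [Q { }] [S [Q < >] [S [Q { }]]]]]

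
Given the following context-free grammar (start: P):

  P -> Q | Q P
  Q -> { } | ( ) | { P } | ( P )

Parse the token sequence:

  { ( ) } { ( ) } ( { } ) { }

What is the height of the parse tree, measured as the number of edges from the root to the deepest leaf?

6

[P [Q { [P [Q ( )]] }] [P [Q { [P [Q ( )]] }] [P [Q ( [P [Q { }]] )] [P [Q { }]]]]]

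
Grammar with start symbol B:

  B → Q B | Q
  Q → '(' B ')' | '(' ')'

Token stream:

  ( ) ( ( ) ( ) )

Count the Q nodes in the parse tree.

[B [Q ( )] [B [Q ( [B [Q ( )] [B [Q ( )]]] )]]]

4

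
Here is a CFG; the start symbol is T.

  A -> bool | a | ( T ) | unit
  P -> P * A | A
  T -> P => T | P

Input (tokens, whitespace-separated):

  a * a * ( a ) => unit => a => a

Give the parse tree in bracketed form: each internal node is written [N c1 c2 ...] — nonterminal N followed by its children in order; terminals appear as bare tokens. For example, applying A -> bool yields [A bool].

[T [P [P [P [A a]] * [A a]] * [A ( [T [P [A a]]] )]] => [T [P [A unit]] => [T [P [A a]] => [T [P [A a]]]]]]

T
P => T
P * A => T
P * A * A => T
A * A * A => T
a * A * A => T
a * a * A => T
a * a * ( T ) => T
a * a * ( P ) => T
a * a * ( A ) => T
a * a * ( a ) => T
a * a * ( a ) => P => T
a * a * ( a ) => A => T
a * a * ( a ) => unit => T
a * a * ( a ) => unit => P => T
a * a * ( a ) => unit => A => T
a * a * ( a ) => unit => a => T
a * a * ( a ) => unit => a => P
a * a * ( a ) => unit => a => A
a * a * ( a ) => unit => a => a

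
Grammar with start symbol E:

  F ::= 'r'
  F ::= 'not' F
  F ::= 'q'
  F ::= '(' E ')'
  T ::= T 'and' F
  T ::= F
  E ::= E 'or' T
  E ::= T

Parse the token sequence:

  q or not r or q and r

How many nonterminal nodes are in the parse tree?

12

[E [E [E [T [F q]]] or [T [F not [F r]]]] or [T [T [F q]] and [F r]]]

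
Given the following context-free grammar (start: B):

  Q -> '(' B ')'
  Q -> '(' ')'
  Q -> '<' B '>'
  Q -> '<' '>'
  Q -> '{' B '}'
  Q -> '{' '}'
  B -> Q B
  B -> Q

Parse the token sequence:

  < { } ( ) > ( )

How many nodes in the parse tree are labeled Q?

4

[B [Q < [B [Q { }] [B [Q ( )]]] >] [B [Q ( )]]]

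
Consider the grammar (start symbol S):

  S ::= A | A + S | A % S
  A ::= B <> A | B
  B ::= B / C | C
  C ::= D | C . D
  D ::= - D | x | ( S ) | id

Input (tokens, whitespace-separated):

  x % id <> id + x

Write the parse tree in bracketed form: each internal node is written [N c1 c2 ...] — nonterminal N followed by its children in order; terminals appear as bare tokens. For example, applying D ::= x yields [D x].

S
A % S
B % S
C % S
D % S
x % S
x % A + S
x % B <> A + S
x % C <> A + S
x % D <> A + S
x % id <> A + S
x % id <> B + S
x % id <> C + S
x % id <> D + S
x % id <> id + S
x % id <> id + A
x % id <> id + B
x % id <> id + C
x % id <> id + D
x % id <> id + x

[S [A [B [C [D x]]]] % [S [A [B [C [D id]]] <> [A [B [C [D id]]]]] + [S [A [B [C [D x]]]]]]]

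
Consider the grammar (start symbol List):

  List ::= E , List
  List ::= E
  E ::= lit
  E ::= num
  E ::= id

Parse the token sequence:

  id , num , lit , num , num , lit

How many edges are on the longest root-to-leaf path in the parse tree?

7

[List [E id] , [List [E num] , [List [E lit] , [List [E num] , [List [E num] , [List [E lit]]]]]]]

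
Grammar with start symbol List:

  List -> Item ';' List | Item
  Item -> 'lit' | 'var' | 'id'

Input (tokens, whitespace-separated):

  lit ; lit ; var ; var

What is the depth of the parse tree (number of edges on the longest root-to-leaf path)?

5

[List [Item lit] ; [List [Item lit] ; [List [Item var] ; [List [Item var]]]]]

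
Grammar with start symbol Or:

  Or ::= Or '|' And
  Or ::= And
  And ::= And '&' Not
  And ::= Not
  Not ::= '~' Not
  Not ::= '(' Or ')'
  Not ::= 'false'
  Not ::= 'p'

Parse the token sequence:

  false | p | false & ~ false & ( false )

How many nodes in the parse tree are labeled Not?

7

[Or [Or [Or [And [Not false]]] | [And [Not p]]] | [And [And [And [Not false]] & [Not ~ [Not false]]] & [Not ( [Or [And [Not false]]] )]]]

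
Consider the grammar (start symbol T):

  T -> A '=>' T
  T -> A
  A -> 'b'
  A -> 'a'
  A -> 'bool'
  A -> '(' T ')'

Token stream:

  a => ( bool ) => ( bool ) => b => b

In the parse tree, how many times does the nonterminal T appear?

7

[T [A a] => [T [A ( [T [A bool]] )] => [T [A ( [T [A bool]] )] => [T [A b] => [T [A b]]]]]]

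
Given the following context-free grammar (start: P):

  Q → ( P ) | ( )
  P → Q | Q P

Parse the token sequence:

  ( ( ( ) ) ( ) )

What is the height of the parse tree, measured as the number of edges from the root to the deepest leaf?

6

[P [Q ( [P [Q ( [P [Q ( )]] )] [P [Q ( )]]] )]]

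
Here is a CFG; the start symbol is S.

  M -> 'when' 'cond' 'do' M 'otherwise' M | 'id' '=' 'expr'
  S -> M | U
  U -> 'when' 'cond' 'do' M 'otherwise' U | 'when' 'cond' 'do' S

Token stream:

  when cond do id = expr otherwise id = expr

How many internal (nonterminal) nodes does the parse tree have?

4

[S [M when cond do [M id = expr] otherwise [M id = expr]]]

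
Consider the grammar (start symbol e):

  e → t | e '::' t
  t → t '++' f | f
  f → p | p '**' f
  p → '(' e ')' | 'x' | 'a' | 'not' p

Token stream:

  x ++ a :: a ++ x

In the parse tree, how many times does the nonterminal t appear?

[e [e [t [t [f [p x]]] ++ [f [p a]]]] :: [t [t [f [p a]]] ++ [f [p x]]]]

4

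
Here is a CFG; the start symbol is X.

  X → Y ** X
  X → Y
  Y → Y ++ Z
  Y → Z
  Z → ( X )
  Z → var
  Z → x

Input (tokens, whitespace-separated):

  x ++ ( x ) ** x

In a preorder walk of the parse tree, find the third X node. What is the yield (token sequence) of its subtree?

x

[X [Y [Y [Z x]] ++ [Z ( [X [Y [Z x]]] )]] ** [X [Y [Z x]]]]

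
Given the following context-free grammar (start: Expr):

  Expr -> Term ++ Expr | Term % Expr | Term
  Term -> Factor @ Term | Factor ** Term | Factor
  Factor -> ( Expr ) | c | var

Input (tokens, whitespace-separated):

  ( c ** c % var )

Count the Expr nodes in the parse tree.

3

[Expr [Term [Factor ( [Expr [Term [Factor c] ** [Term [Factor c]]] % [Expr [Term [Factor var]]]] )]]]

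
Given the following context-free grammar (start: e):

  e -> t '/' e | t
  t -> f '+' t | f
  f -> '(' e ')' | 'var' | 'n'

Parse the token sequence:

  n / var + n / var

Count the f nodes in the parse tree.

[e [t [f n]] / [e [t [f var] + [t [f n]]] / [e [t [f var]]]]]

4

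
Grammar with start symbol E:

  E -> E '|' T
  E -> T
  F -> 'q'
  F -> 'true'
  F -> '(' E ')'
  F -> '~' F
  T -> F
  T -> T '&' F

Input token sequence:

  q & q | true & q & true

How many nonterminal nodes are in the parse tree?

12

[E [E [T [T [F q]] & [F q]]] | [T [T [T [F true]] & [F q]] & [F true]]]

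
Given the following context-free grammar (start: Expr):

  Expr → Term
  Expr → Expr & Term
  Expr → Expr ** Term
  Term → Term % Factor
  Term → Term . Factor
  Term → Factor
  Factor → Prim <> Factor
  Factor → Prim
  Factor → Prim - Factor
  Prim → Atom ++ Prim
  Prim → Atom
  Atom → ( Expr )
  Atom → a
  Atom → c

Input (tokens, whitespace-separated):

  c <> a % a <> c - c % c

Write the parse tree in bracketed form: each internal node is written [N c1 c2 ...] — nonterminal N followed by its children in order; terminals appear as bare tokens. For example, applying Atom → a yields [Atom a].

[Expr [Term [Term [Term [Factor [Prim [Atom c]] <> [Factor [Prim [Atom a]]]]] % [Factor [Prim [Atom a]] <> [Factor [Prim [Atom c]] - [Factor [Prim [Atom c]]]]]] % [Factor [Prim [Atom c]]]]]

Expr
Term
Term % Factor
Term % Factor % Factor
Factor % Factor % Factor
Prim <> Factor % Factor % Factor
Atom <> Factor % Factor % Factor
c <> Factor % Factor % Factor
c <> Prim % Factor % Factor
c <> Atom % Factor % Factor
c <> a % Factor % Factor
c <> a % Prim <> Factor % Factor
c <> a % Atom <> Factor % Factor
c <> a % a <> Factor % Factor
c <> a % a <> Prim - Factor % Factor
c <> a % a <> Atom - Factor % Factor
c <> a % a <> c - Factor % Factor
c <> a % a <> c - Prim % Factor
c <> a % a <> c - Atom % Factor
c <> a % a <> c - c % Factor
c <> a % a <> c - c % Prim
c <> a % a <> c - c % Atom
c <> a % a <> c - c % c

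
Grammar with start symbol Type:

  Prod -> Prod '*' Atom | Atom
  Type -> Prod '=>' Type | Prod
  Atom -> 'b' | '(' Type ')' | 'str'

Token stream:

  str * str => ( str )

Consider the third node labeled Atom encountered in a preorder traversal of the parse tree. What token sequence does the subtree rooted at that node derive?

[Type [Prod [Prod [Atom str]] * [Atom str]] => [Type [Prod [Atom ( [Type [Prod [Atom str]]] )]]]]

( str )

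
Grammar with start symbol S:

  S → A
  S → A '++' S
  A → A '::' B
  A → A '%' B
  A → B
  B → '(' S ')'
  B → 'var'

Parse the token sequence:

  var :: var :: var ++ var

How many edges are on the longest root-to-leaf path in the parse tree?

5

[S [A [A [A [B var]] :: [B var]] :: [B var]] ++ [S [A [B var]]]]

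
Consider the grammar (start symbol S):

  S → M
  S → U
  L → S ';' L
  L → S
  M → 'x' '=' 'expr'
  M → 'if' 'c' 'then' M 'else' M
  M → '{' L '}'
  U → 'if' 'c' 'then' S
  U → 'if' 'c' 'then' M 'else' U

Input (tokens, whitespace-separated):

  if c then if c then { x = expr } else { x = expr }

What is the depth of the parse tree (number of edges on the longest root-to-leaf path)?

8

[S [U if c then [S [M if c then [M { [L [S [M x = expr]]] }] else [M { [L [S [M x = expr]]] }]]]]]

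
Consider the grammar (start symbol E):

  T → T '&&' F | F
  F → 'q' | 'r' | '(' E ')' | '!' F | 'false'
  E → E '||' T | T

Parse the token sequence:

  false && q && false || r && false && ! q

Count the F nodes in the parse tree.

[E [E [T [T [T [F false]] && [F q]] && [F false]]] || [T [T [T [F r]] && [F false]] && [F ! [F q]]]]

7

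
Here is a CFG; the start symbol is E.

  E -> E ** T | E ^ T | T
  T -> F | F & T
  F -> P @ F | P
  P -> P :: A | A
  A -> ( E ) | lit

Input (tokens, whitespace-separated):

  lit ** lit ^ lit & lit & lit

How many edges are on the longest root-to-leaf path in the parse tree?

7

[E [E [E [T [F [P [A lit]]]]] ** [T [F [P [A lit]]]]] ^ [T [F [P [A lit]]] & [T [F [P [A lit]]] & [T [F [P [A lit]]]]]]]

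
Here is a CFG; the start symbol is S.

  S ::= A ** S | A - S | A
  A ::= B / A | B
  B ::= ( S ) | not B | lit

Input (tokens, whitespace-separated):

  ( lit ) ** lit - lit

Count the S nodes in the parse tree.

[S [A [B ( [S [A [B lit]]] )]] ** [S [A [B lit]] - [S [A [B lit]]]]]

4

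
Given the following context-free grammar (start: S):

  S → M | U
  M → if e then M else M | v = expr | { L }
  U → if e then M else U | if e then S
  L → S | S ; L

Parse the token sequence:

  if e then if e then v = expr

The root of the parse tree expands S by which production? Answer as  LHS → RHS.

S → U

[S [U if e then [S [U if e then [S [M v = expr]]]]]]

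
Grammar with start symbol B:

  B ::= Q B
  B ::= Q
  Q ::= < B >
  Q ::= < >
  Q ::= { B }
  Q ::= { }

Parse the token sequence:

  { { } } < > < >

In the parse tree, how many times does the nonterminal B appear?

[B [Q { [B [Q { }]] }] [B [Q < >] [B [Q < >]]]]

4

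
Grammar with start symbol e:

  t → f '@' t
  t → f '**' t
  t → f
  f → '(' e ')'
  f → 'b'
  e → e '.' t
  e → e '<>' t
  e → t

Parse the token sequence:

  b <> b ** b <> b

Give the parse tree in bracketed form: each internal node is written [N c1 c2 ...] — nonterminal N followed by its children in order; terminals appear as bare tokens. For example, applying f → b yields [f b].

[e [e [e [t [f b]]] <> [t [f b] ** [t [f b]]]] <> [t [f b]]]

e
e <> t
e <> t <> t
t <> t <> t
f <> t <> t
b <> t <> t
b <> f ** t <> t
b <> b ** t <> t
b <> b ** f <> t
b <> b ** b <> t
b <> b ** b <> f
b <> b ** b <> b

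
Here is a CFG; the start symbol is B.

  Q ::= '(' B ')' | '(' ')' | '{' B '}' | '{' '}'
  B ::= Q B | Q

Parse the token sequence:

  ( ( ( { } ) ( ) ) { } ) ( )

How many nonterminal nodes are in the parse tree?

14

[B [Q ( [B [Q ( [B [Q ( [B [Q { }]] )] [B [Q ( )]]] )] [B [Q { }]]] )] [B [Q ( )]]]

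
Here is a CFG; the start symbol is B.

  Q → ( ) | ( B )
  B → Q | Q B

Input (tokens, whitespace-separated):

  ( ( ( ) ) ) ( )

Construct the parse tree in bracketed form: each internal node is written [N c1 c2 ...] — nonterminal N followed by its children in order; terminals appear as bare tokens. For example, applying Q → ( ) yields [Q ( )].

[B [Q ( [B [Q ( [B [Q ( )]] )]] )] [B [Q ( )]]]

B
Q B
( B ) B
( Q ) B
( ( B ) ) B
( ( Q ) ) B
( ( ( ) ) ) B
( ( ( ) ) ) Q
( ( ( ) ) ) ( )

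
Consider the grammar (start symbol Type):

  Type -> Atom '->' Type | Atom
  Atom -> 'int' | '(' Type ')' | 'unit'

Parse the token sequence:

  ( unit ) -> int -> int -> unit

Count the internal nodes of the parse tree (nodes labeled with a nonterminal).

10

[Type [Atom ( [Type [Atom unit]] )] -> [Type [Atom int] -> [Type [Atom int] -> [Type [Atom unit]]]]]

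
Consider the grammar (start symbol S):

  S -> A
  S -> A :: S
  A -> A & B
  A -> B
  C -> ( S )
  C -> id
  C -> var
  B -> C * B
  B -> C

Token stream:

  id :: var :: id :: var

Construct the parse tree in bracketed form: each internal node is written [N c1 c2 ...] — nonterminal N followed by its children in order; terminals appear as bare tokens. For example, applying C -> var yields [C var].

[S [A [B [C id]]] :: [S [A [B [C var]]] :: [S [A [B [C id]]] :: [S [A [B [C var]]]]]]]

S
A :: S
B :: S
C :: S
id :: S
id :: A :: S
id :: B :: S
id :: C :: S
id :: var :: S
id :: var :: A :: S
id :: var :: B :: S
id :: var :: C :: S
id :: var :: id :: S
id :: var :: id :: A
id :: var :: id :: B
id :: var :: id :: C
id :: var :: id :: var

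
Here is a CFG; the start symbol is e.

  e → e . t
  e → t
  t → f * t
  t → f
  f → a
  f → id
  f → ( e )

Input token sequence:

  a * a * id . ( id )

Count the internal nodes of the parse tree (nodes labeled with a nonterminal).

[e [e [t [f a] * [t [f a] * [t [f id]]]]] . [t [f ( [e [t [f id]]] )]]]

13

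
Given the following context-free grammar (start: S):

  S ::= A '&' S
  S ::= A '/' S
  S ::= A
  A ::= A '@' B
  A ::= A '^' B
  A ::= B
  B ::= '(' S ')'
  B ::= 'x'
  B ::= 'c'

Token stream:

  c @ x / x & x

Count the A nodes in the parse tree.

4

[S [A [A [B c]] @ [B x]] / [S [A [B x]] & [S [A [B x]]]]]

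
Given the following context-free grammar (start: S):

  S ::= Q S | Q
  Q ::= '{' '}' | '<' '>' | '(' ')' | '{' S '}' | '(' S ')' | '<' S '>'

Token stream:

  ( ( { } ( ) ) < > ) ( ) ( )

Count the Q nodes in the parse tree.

[S [Q ( [S [Q ( [S [Q { }] [S [Q ( )]]] )] [S [Q < >]]] )] [S [Q ( )] [S [Q ( )]]]]

7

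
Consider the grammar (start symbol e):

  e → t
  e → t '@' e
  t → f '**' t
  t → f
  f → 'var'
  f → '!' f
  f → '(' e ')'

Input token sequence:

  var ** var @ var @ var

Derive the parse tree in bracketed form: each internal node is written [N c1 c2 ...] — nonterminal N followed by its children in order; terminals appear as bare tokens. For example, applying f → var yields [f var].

[e [t [f var] ** [t [f var]]] @ [e [t [f var]] @ [e [t [f var]]]]]

e
t @ e
f ** t @ e
var ** t @ e
var ** f @ e
var ** var @ e
var ** var @ t @ e
var ** var @ f @ e
var ** var @ var @ e
var ** var @ var @ t
var ** var @ var @ f
var ** var @ var @ var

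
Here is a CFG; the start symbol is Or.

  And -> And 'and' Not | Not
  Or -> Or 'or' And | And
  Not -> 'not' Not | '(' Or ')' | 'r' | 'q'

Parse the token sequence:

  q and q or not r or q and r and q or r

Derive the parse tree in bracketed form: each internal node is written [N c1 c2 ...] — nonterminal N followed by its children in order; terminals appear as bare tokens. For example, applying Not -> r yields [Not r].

[Or [Or [Or [Or [And [And [Not q]] and [Not q]]] or [And [Not not [Not r]]]] or [And [And [And [Not q]] and [Not r]] and [Not q]]] or [And [Not r]]]

Or
Or or And
Or or And or And
Or or And or And or And
And or And or And or And
And and Not or And or And or And
Not and Not or And or And or And
q and Not or And or And or And
q and q or And or And or And
q and q or Not or And or And
q and q or not Not or And or And
q and q or not r or And or And
q and q or not r or And and Not or And
q and q or not r or And and Not and Not or And
q and q or not r or Not and Not and Not or And
q and q or not r or q and Not and Not or And
q and q or not r or q and r and Not or And
q and q or not r or q and r and q or And
q and q or not r or q and r and q or Not
q and q or not r or q and r and q or r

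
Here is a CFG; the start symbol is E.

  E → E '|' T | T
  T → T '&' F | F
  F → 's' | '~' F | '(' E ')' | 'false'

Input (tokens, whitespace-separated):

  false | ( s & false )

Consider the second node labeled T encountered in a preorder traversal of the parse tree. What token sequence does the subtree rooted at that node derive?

[E [E [T [F false]]] | [T [F ( [E [T [T [F s]] & [F false]]] )]]]

( s & false )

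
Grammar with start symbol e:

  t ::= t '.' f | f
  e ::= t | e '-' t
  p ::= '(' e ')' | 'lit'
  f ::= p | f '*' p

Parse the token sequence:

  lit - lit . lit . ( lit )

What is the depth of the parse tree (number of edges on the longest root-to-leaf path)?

8

[e [e [t [f [p lit]]]] - [t [t [t [f [p lit]]] . [f [p lit]]] . [f [p ( [e [t [f [p lit]]]] )]]]]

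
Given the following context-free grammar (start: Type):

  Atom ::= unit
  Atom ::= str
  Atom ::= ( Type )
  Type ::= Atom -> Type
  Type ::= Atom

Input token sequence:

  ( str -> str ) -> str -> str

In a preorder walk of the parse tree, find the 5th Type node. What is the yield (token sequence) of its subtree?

[Type [Atom ( [Type [Atom str] -> [Type [Atom str]]] )] -> [Type [Atom str] -> [Type [Atom str]]]]

str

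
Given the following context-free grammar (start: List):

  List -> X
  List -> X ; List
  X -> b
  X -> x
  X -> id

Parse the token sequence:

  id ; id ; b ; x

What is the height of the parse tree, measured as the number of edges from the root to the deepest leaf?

[List [X id] ; [List [X id] ; [List [X b] ; [List [X x]]]]]

5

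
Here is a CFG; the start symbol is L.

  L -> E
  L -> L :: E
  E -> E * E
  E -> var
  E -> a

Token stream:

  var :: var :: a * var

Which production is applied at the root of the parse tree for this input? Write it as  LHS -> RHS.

[L [L [L [E var]] :: [E var]] :: [E [E a] * [E var]]]

L -> L :: E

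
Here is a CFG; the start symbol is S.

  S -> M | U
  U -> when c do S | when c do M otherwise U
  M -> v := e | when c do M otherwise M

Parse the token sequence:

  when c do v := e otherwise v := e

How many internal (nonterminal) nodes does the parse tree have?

4

[S [M when c do [M v := e] otherwise [M v := e]]]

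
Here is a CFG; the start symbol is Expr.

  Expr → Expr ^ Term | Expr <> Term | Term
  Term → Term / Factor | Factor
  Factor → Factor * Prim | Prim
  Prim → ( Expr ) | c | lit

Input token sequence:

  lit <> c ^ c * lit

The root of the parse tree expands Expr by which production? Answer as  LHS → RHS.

[Expr [Expr [Expr [Term [Factor [Prim lit]]]] <> [Term [Factor [Prim c]]]] ^ [Term [Factor [Factor [Prim c]] * [Prim lit]]]]

Expr → Expr ^ Term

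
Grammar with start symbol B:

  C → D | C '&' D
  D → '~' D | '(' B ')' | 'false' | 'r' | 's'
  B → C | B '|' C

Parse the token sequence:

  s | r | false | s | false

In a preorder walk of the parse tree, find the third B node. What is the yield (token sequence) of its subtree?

[B [B [B [B [B [C [D s]]] | [C [D r]]] | [C [D false]]] | [C [D s]]] | [C [D false]]]

s | r | false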